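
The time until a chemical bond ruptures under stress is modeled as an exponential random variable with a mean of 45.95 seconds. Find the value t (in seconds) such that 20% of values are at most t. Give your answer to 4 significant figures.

10.25

The rate is λ = 1/45.95 = 0.0217628 per second.
Set 1 − e^(−λt) = 0.2, so t = −ln(0.8)/λ = 0.22314/0.0217628 ≈ 10.2534 seconds.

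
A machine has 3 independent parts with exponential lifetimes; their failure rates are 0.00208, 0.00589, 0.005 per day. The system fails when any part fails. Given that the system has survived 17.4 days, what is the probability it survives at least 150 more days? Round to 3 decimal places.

0.143

Time to first failure ~ Exp(Σλ) with Σλ = 0.01297.
By memorylessness, P(T > 17.4+150 | T > 17.4) = P(T > 150) = e^(−0.01297·150) ≈ 0.143.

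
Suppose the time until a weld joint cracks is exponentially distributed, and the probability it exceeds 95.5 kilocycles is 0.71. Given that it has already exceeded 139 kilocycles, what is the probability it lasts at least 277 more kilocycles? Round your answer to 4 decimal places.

0.3703

From e^(−λ·95.5) = 0.71, λ = −ln(0.71)/95.5 = 0.00358629.
Memoryless: P(X > 139+277 | X > 139) = P(X > 277) = e^(−0.00358629·277) ≈ 0.3703.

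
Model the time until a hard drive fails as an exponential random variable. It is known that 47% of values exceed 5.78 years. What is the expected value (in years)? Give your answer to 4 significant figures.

7.655

e^(−λ·5.78) = 0.47 ⇒ λ = −ln(0.47)/5.78 = 0.130627.
Mean = 1/λ = 7.6554 years.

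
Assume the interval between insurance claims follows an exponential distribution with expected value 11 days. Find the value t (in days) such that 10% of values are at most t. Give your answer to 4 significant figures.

1.159

The rate is λ = 1/11 = 0.0909091 per day.
Set 1 − e^(−λt) = 0.1, so t = −ln(0.9)/λ = 0.10536/0.0909091 ≈ 1.15897 days.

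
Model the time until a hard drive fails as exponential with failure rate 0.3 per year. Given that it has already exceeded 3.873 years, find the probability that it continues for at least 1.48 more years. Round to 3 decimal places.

By the memoryless property, P(X > 3.873+1.48 | X > 3.873) = P(X > 1.48).
P(X > 1.48) = e^(−0.444) ≈ 0.641.

0.641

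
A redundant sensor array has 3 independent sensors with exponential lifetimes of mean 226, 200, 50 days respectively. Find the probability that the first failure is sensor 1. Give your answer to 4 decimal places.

0.1504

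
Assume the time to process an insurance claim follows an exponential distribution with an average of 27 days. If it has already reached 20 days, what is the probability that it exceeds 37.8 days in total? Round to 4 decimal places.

The rate is λ = 1/27 = 0.037037 per day.
P(X > s+t | X > s) = e^(−λ(s+t))/e^(−λs) = e^(−λt), independent of s = 20.
P(X > 17.8) = e^(−0.65926) ≈ 0.5172.

0.5172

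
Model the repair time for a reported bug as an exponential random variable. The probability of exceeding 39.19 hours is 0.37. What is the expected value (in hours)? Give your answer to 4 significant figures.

e^(−λ·39.19) = 0.37 ⇒ λ = −ln(0.37)/39.19 = 0.0253701.
Mean = 1/λ = 39.4166 hours.

39.42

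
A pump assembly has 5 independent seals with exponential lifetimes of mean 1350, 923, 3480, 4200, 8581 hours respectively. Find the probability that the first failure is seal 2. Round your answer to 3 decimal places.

Rates: λ_i = 1/mean_i → 0.000740741, 0.00108342, 0.000287356, 0.000238095, 0.000116537; Σλ = 0.00246615.
P(seal 2 first) = λ_2/Σλ = 0.00108342/0.00246615 ≈ 0.439.

0.439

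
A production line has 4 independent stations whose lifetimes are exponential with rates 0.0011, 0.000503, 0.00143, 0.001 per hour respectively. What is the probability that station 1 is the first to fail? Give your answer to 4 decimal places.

The time to first failure is exponential with rate Σλ = 0.0011 + 0.000503 + 0.00143 + 0.001 = 0.004033.
P(station 1 first) = λ_1/Σλ = 0.0011/0.004033 ≈ 0.2727.

0.2727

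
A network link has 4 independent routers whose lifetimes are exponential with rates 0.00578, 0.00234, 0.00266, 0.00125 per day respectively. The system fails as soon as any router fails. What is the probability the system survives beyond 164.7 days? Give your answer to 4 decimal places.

0.1379

The time to first failure is exponential with rate Σλ = 0.00578 + 0.00234 + 0.00266 + 0.00125 = 0.01203.
P(min > 164.7) = e^(−0.01203·164.7) = e^(−1.9813) ≈ 0.1379.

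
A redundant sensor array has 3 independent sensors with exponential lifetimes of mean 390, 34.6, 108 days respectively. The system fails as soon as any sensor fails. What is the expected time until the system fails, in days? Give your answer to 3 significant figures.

The first failure time is exponential with rate Σλ_i = 1/390 + 1/34.6 + 1/108 = 0.0407251 per day.
E[min] = 1/Σλ = 1/0.0407251 = 24.5549 days.

24.6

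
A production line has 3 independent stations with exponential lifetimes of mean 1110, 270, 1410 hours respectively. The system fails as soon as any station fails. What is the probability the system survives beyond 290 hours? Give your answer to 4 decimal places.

The first failure time is exponential with rate Σλ_i = 1/1110 + 1/270 + 1/1410 = 0.00531382 per hour.
P(min > 290) = e^(−0.00531382·290) = e^(−1.541) ≈ 0.2142.

0.2142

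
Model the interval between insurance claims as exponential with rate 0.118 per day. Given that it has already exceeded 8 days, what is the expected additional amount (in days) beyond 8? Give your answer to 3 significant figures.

By memorylessness, the remaining amount past any threshold is again Exp(λ) with mean 1/λ = 8.47458 days.

8.47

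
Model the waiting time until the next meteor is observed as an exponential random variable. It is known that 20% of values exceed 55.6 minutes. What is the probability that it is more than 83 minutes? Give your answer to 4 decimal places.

0.0905

e^(−λ·55.6) = 0.20 ⇒ λ = −ln(0.20)/55.6 = 0.0289467.
P(X > 83) = e^(−0.0289467·83) = e^(−2.4026) ≈ 0.0905.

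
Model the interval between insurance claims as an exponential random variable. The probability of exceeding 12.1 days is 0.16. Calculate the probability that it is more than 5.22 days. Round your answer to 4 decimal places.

e^(−λ·12.1) = 0.16 ⇒ λ = −ln(0.16)/12.1 = 0.151453.
P(X > 5.22) = e^(−0.151453·5.22) = e^(−0.79058) ≈ 0.4536.

0.4536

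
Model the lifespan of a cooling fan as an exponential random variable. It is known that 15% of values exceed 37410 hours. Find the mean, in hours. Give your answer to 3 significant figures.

e^(−λ·37410) = 0.15 ⇒ λ = −ln(0.15)/37410 = 0.0000507116.
Mean = 1/λ = 19719.4 hours.

19700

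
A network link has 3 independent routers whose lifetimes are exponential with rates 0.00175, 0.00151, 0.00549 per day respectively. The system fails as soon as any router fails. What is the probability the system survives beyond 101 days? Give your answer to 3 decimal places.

The time to first failure is exponential with rate Σλ = 0.00175 + 0.00151 + 0.00549 = 0.00875.
P(min > 101) = e^(−0.00875·101) = e^(−0.88375) ≈ 0.413.

0.413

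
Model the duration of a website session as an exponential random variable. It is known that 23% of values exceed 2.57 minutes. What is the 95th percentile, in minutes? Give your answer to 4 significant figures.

e^(−λ·2.57) = 0.23 ⇒ λ = −ln(0.23)/2.57 = 0.571858.
95th percentile: 1 − e^(−λt) = 0.95, t = −ln(0.05)/λ = 5.23859 minutes.

5.239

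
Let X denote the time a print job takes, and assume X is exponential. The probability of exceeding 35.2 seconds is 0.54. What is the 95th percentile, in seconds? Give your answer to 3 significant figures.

e^(−λ·35.2) = 0.54 ⇒ λ = −ln(0.54)/35.2 = 0.0175053.
95th percentile: 1 − e^(−λt) = 0.95, t = −ln(0.05)/λ = 171.133 seconds.

171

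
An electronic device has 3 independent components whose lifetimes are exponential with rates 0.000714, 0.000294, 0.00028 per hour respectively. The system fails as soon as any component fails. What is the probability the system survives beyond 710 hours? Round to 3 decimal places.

The time to first failure is exponential with rate Σλ = 0.000714 + 0.000294 + 0.00028 = 0.001288.
P(min > 710) = e^(−0.001288·710) = e^(−0.91448) ≈ 0.401.

0.401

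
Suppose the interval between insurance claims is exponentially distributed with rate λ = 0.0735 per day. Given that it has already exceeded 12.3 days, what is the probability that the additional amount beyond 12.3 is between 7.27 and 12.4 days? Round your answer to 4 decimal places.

Memoryless: the residual past 12.3 is again Exp(λ).
P(7.27 < residual < 12.4) = e^(−λ·7.27) − e^(−λ·12.4) = 0.58605 − 0.40196 ≈ 0.1841.

0.1841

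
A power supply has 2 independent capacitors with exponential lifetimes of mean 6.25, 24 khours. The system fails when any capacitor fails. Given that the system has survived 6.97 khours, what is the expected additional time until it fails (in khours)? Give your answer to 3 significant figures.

First-failure rate Σλ = 1/6.25 + 1/24 = 0.201667.
By memorylessness the expected residual is 1/Σλ = 4.95868 khours, regardless of the 6.97 already elapsed.

4.96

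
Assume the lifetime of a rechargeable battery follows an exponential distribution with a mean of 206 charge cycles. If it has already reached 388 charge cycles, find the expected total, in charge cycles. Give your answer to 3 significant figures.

594

The rate is λ = 1/206 = 0.00485437 per charge cycle.
By memorylessness, E[X | X > 388] = 388 + 1/λ = 388 + 206 = 594 charge cycles.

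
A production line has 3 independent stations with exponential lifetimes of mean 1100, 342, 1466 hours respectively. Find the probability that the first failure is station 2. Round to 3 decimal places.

0.648

Rates: λ_i = 1/mean_i → 0.000909091, 0.00292398, 0.000682128; Σλ = 0.0045152.
P(station 2 first) = λ_2/Σλ = 0.00292398/0.0045152 ≈ 0.648.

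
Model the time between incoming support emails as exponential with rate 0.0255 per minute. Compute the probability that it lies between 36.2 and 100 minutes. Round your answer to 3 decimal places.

0.319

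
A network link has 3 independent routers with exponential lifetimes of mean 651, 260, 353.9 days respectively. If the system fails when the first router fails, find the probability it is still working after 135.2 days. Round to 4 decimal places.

0.3297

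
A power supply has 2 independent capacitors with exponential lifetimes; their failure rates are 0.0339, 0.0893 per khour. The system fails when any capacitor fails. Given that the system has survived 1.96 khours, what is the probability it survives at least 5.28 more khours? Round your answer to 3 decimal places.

Time to first failure ~ Exp(Σλ) with Σλ = 0.1232.
By memorylessness, P(T > 1.96+5.28 | T > 1.96) = P(T > 5.28) = e^(−0.1232·5.28) ≈ 0.522.

0.522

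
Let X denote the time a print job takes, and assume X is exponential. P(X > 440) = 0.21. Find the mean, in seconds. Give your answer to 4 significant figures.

281.9

e^(−λ·440) = 0.21 ⇒ λ = −ln(0.21)/440 = 0.00354693.
Mean = 1/λ = 281.934 seconds.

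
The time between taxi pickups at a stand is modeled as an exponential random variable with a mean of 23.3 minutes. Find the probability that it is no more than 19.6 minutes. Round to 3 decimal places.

The rate is λ = 1/23.3 = 0.0429185 per minute.
P(X ≤ 19.6) = 1 − e^(−λ·19.6) = 1 − e^(−0.8412) ≈ 0.569.

0.569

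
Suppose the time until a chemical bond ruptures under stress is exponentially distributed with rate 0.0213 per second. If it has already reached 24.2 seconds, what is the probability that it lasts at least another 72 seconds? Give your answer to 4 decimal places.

0.2158

By the memoryless property, P(X > 24.2+72 | X > 24.2) = P(X > 72).
P(X > 72) = e^(−1.5336) ≈ 0.2158.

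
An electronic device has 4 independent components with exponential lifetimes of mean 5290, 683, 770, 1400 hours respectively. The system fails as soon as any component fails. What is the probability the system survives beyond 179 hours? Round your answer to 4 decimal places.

0.5188

The first failure time is exponential with rate Σλ_i = 1/5290 + 1/683 + 1/770 + 1/1400 = 0.00366615 per hour.
P(min > 179) = e^(−0.00366615·179) = e^(−0.65624) ≈ 0.5188.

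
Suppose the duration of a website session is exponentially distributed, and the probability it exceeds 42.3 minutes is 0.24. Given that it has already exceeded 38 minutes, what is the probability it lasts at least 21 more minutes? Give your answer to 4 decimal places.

From e^(−λ·42.3) = 0.24, λ = −ln(0.24)/42.3 = 0.033738.
Memoryless: P(X > 38+21 | X > 38) = P(X > 21) = e^(−0.033738·21) ≈ 0.4924.

0.4924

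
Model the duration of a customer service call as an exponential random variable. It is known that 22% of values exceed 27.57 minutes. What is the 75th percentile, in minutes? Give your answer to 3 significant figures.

e^(−λ·27.57) = 0.22 ⇒ λ = −ln(0.22)/27.57 = 0.0549194.
75th percentile: 1 − e^(−λt) = 0.75, t = −ln(0.25)/λ = 25.2423 minutes.

25.2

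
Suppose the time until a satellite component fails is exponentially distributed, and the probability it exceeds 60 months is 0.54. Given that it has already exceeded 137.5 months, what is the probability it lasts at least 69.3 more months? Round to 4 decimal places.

0.4908

From e^(−λ·60) = 0.54, λ = −ln(0.54)/60 = 0.0102698.
Memoryless: P(X > 137.5+69.3 | X > 137.5) = P(X > 69.3) = e^(−0.0102698·69.3) ≈ 0.4908.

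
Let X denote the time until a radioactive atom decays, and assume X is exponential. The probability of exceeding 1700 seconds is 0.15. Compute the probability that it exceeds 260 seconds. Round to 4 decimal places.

0.7482

e^(−λ·1700) = 0.15 ⇒ λ = −ln(0.15)/1700 = 0.00111595.
P(X > 260) = e^(−0.00111595·260) = e^(−0.29015) ≈ 0.7482.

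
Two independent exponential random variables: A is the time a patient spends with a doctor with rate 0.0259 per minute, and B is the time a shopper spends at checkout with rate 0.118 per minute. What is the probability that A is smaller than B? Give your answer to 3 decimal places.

λ_1 = 0.0259, λ_2 = 0.118.
For independent exponentials, P(A < B) = λ_1/(λ_1+λ_2) = 0.0259/0.1439 ≈ 0.180.

0.180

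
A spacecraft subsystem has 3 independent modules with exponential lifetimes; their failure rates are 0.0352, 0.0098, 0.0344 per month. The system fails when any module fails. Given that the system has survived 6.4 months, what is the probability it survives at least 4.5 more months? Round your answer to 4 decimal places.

0.6996

Time to first failure ~ Exp(Σλ) with Σλ = 0.0794.
By memorylessness, P(T > 6.4+4.5 | T > 6.4) = P(T > 4.5) = e^(−0.0794·4.5) ≈ 0.6996.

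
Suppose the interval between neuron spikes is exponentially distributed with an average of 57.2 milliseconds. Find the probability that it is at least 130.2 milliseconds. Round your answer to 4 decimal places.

0.1027

The rate is λ = 1/57.2 = 0.0174825 per millisecond.
P(X > 130.2) = e^(−λ·130.2) = e^(−2.2762) ≈ 0.1027.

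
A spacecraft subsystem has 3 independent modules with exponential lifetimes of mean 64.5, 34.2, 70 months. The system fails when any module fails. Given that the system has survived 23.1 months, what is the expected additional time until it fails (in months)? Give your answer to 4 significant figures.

16.94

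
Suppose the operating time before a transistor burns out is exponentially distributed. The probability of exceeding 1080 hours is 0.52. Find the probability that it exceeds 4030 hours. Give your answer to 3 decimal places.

e^(−λ·1080) = 0.52 ⇒ λ = −ln(0.52)/1080 = 0.000605487.
P(X > 4030) = e^(−0.000605487·4030) = e^(−2.4401) ≈ 0.087.

0.087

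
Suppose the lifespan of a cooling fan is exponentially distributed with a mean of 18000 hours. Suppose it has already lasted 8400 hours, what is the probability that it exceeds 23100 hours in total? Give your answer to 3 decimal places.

0.442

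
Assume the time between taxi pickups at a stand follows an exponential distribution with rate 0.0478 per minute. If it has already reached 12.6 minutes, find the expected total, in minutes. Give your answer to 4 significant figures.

33.52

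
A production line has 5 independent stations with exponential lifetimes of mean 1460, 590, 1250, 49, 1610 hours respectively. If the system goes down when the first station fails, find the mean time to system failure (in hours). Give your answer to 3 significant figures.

41.3

The first failure time is exponential with rate Σλ_i = 1/1460 + 1/590 + 1/1250 + 1/49 + 1/1610 = 0.0242091 per hour.
E[min] = 1/Σλ = 1/0.0242091 = 41.3067 hours.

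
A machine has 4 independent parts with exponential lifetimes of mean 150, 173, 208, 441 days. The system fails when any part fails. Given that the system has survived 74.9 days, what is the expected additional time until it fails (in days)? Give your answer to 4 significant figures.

51.22

First-failure rate Σλ = 1/150 + 1/173 + 1/208 + 1/441 = 0.0195223.
By memorylessness the expected residual is 1/Σλ = 51.2235 days, regardless of the 74.9 already elapsed.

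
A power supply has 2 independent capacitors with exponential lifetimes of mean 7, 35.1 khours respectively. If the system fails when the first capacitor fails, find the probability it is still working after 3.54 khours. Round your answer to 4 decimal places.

The first failure time is exponential with rate Σλ_i = 1/7 + 1/35.1 = 0.171347 per khour.
P(min > 3.54) = e^(−0.171347·3.54) = e^(−0.60657) ≈ 0.5452.

0.5452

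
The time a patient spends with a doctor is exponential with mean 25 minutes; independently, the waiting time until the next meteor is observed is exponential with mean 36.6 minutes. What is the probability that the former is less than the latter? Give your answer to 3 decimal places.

λ_1 = 1/25 = 0.04, λ_2 = 1/36.6 = 0.0273224.
For independent exponentials, P(the former < the latter) = λ_1/(λ_1+λ_2) = 0.04/0.0673224 ≈ 0.594.

0.594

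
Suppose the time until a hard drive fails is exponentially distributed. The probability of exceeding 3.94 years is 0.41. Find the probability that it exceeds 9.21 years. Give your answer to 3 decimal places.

e^(−λ·3.94) = 0.41 ⇒ λ = −ln(0.41)/3.94 = 0.226294.
P(X > 9.21) = e^(−0.226294·9.21) = e^(−2.0842) ≈ 0.124.

0.124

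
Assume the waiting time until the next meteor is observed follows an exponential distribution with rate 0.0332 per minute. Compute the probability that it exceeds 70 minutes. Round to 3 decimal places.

P(X > 70) = e^(−λ·70) = e^(−2.324) ≈ 0.098.

0.098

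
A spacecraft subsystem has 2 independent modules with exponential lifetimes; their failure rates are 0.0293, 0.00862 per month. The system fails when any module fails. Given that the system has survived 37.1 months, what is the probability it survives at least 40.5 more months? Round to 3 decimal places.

Time to first failure ~ Exp(Σλ) with Σλ = 0.03792.
By memorylessness, P(T > 37.1+40.5 | T > 37.1) = P(T > 40.5) = e^(−0.03792·40.5) ≈ 0.215.

0.215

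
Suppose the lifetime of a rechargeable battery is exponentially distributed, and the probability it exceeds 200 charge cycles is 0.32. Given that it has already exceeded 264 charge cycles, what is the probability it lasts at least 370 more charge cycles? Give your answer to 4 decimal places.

0.1215

From e^(−λ·200) = 0.32, λ = −ln(0.32)/200 = 0.00569717.
Memoryless: P(X > 264+370 | X > 264) = P(X > 370) = e^(−0.00569717·370) ≈ 0.1215.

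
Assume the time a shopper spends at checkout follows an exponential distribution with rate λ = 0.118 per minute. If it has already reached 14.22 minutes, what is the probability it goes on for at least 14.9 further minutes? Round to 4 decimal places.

0.1724

P(X > s+t | X > s) = e^(−λ(s+t))/e^(−λs) = e^(−λt), independent of s = 14.22.
P(X > 14.9) = e^(−1.7582) ≈ 0.1724.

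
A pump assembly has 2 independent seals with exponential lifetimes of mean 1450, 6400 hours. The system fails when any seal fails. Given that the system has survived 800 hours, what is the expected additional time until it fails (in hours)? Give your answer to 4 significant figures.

1182

First-failure rate Σλ = 1/1450 + 1/6400 = 0.000845905.
By memorylessness the expected residual is 1/Σλ = 1182.17 hours, regardless of the 800 already elapsed.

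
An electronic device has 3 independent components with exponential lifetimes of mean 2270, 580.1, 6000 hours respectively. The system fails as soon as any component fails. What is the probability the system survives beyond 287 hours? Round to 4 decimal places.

The first failure time is exponential with rate Σλ_i = 1/2270 + 1/580.1 + 1/6000 = 0.00233104 per hour.
P(min > 287) = e^(−0.00233104·287) = e^(−0.66901) ≈ 0.5122.

0.5122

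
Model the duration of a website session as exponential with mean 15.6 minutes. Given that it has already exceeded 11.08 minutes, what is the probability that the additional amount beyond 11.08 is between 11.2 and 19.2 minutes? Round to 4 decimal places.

The rate is λ = 1/15.6 = 0.0641026 per minute.
Memoryless: the residual past 11.08 is again Exp(λ).
P(11.2 < residual < 19.2) = e^(−λ·11.2) − e^(−λ·19.2) = 0.48775 − 0.29207 ≈ 0.1957.

0.1957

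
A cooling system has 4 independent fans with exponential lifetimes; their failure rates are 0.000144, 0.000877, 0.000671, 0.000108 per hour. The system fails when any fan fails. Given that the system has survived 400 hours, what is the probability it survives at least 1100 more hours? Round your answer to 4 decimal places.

0.1381

Time to first failure ~ Exp(Σλ) with Σλ = 0.0018.
By memorylessness, P(T > 400+1100 | T > 400) = P(T > 1100) = e^(−0.0018·1100) ≈ 0.1381.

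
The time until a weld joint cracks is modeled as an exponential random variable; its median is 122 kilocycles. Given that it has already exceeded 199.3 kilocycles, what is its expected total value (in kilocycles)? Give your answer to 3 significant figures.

375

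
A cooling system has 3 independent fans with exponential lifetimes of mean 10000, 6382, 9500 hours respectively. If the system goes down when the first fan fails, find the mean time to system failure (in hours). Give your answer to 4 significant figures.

The first failure time is exponential with rate Σλ_i = 1/10000 + 1/6382 + 1/9500 = 0.000361954 per hour.
E[min] = 1/Σλ = 1/0.000361954 = 2762.78 hours.

2763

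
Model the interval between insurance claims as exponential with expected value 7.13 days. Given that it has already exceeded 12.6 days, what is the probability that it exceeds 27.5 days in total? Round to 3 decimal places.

0.124

The rate is λ = 1/7.13 = 0.140252 per day.
P(X > s+t | X > s) = e^(−λ(s+t))/e^(−λs) = e^(−λt), independent of s = 12.6.
P(X > 14.9) = e^(−2.0898) ≈ 0.124.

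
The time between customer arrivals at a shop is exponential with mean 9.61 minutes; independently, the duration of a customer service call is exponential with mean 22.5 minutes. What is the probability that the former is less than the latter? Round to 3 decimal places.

λ_1 = 1/9.61 = 0.104058, λ_2 = 1/22.5 = 0.0444444.
For independent exponentials, P(the former < the latter) = λ_1/(λ_1+λ_2) = 0.104058/0.148503 ≈ 0.701.

0.701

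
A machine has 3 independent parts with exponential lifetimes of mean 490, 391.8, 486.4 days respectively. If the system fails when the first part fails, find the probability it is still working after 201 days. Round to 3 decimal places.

The first failure time is exponential with rate Σλ_i = 1/490 + 1/391.8 + 1/486.4 = 0.00664906 per day.
P(min > 201) = e^(−0.00664906·201) = e^(−1.3365) ≈ 0.263.

0.263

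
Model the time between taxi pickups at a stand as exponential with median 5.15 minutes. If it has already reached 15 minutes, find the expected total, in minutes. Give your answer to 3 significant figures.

For an exponential, median = ln(2)/λ, so λ = ln 2 / 5.15 = 0.134592 per minute.
By memorylessness, E[X | X > 15] = 15 + 1/λ = 15 + 7.42988 = 22.4299 minutes.

22.4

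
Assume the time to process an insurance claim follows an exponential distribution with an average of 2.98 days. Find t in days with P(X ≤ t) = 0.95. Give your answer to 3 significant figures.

8.93

The rate is λ = 1/2.98 = 0.33557 per day.
Set 1 − e^(−λt) = 0.95, so t = −ln(0.05)/λ = 2.9957/0.33557 ≈ 8.92728 days.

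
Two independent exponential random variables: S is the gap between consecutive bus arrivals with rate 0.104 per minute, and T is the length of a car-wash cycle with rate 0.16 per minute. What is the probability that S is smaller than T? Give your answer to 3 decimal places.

0.394

λ_1 = 0.104, λ_2 = 0.16.
For independent exponentials, P(S < T) = λ_1/(λ_1+λ_2) = 0.104/0.264 ≈ 0.394.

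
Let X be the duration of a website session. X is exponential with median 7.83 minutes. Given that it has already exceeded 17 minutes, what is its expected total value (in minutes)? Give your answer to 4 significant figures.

28.30

For an exponential, median = ln(2)/λ, so λ = ln 2 / 7.83 = 0.0885245 per minute.
By memorylessness, E[X | X > 17] = 17 + 1/λ = 17 + 11.2963 = 28.2963 minutes.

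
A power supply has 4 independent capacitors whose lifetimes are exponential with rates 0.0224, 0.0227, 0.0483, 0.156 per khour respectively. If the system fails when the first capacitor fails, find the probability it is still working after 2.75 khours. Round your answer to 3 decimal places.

0.504

The time to first failure is exponential with rate Σλ = 0.0224 + 0.0227 + 0.0483 + 0.156 = 0.2494.
P(min > 2.75) = e^(−0.2494·2.75) = e^(−0.68585) ≈ 0.504.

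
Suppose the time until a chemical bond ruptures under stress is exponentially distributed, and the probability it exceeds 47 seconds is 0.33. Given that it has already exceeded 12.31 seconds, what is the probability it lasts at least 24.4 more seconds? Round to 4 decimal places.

0.5624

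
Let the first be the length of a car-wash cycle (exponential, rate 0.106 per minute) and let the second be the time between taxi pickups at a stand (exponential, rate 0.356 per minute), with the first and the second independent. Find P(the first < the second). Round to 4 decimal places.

0.2294

λ_1 = 0.106, λ_2 = 0.356.
For independent exponentials, P(the first < the second) = λ_1/(λ_1+λ_2) = 0.106/0.462 ≈ 0.2294.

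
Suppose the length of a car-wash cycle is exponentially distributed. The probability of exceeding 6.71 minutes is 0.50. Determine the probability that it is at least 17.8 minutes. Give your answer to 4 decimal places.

0.1590

e^(−λ·6.71) = 0.50 ⇒ λ = −ln(0.50)/6.71 = 0.103301.
P(X > 17.8) = e^(−0.103301·17.8) = e^(−1.8388) ≈ 0.1590.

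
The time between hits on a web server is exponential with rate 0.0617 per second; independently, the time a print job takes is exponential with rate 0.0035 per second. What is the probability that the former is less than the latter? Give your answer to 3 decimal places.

0.946

λ_1 = 0.0617, λ_2 = 0.0035.
For independent exponentials, P(the former < the latter) = λ_1/(λ_1+λ_2) = 0.0617/0.0652 ≈ 0.946.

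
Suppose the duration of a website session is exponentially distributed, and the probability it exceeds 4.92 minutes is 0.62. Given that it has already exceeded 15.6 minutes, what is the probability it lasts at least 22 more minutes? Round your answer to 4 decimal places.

0.1179

From e^(−λ·4.92) = 0.62, λ = −ln(0.62)/4.92 = 0.0971617.
Memoryless: P(X > 15.6+22 | X > 15.6) = P(X > 22) = e^(−0.0971617·22) ≈ 0.1179.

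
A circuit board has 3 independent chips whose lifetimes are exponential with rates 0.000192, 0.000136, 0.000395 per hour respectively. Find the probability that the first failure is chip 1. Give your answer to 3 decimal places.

The time to first failure is exponential with rate Σλ = 0.000192 + 0.000136 + 0.000395 = 0.000723.
P(chip 1 first) = λ_1/Σλ = 0.000192/0.000723 ≈ 0.266.

0.266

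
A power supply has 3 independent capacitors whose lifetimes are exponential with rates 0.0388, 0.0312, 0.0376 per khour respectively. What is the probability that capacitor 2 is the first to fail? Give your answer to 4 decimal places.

0.2900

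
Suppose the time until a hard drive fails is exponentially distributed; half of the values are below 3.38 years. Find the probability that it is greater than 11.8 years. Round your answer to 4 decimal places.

0.0889

For an exponential, median = ln(2)/λ, so λ = ln 2 / 3.38 = 0.205073 per year.
P(X > 11.8) = e^(−λ·11.8) = e^(−2.4199) ≈ 0.0889.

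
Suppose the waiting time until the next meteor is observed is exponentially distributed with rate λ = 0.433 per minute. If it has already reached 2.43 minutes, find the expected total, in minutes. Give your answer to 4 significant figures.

By memorylessness, E[X | X > 2.43] = 2.43 + 1/λ = 2.43 + 2.30947 = 4.73947 minutes.

4.739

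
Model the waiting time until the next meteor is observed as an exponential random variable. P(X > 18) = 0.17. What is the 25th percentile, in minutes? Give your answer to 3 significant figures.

e^(−λ·18) = 0.17 ⇒ λ = −ln(0.17)/18 = 0.098442.
25th percentile: 1 − e^(−λt) = 0.25, t = −ln(0.75)/λ = 2.92235 minutes.

2.92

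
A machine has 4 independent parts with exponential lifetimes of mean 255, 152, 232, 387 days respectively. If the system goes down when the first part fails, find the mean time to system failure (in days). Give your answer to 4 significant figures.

57.49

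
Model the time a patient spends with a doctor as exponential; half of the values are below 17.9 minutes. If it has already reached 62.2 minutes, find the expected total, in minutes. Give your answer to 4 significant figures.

88.02

For an exponential, median = ln(2)/λ, so λ = ln 2 / 17.9 = 0.0387233 per minute.
By memorylessness, E[X | X > 62.2] = 62.2 + 1/λ = 62.2 + 25.8242 = 88.0242 minutes.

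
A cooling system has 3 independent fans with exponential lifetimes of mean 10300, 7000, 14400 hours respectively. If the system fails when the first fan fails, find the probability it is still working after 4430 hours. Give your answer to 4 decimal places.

The first failure time is exponential with rate Σλ_i = 1/10300 + 1/7000 + 1/14400 = 0.000309389 per hour.
P(min > 4430) = e^(−0.000309389·4430) = e^(−1.3706) ≈ 0.2540.

0.2540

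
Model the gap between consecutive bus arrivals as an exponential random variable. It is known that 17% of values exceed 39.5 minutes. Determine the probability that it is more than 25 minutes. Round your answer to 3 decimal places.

0.326

e^(−λ·39.5) = 0.17 ⇒ λ = −ln(0.17)/39.5 = 0.0448597.
P(X > 25) = e^(−0.0448597·25) = e^(−1.1215) ≈ 0.326.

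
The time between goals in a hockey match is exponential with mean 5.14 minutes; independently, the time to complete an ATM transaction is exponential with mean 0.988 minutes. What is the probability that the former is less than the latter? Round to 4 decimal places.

λ_1 = 1/5.14 = 0.194553, λ_2 = 1/0.988 = 1.01215.
For independent exponentials, P(the former < the latter) = λ_1/(λ_1+λ_2) = 0.194553/1.2067 ≈ 0.1612.

0.1612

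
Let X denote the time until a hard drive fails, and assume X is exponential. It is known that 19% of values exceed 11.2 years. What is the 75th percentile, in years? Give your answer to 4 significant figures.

e^(−λ·11.2) = 0.19 ⇒ λ = −ln(0.19)/11.2 = 0.14828.
75th percentile: 1 − e^(−λt) = 0.75, t = −ln(0.25)/λ = 9.34919 years.

9.349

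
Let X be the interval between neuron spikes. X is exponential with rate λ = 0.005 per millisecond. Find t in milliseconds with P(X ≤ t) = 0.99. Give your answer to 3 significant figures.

921

Set 1 − e^(−λt) = 0.99, so t = −ln(0.01)/λ = 4.6052/0.005 ≈ 921.034 milliseconds.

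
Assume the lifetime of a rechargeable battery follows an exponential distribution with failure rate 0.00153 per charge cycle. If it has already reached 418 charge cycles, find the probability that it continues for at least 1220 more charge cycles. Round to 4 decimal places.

0.1546

The exponential is memoryless, so the remaining time is again Exp(λ): the condition X > 418 is irrelevant.
P(X > 1220) = e^(−1.8666) ≈ 0.1546.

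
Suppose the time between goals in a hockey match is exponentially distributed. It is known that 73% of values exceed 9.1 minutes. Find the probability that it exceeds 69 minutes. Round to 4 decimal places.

0.0920

e^(−λ·9.1) = 0.73 ⇒ λ = −ln(0.73)/9.1 = 0.0345836.
P(X > 69) = e^(−0.0345836·69) = e^(−2.3863) ≈ 0.0920.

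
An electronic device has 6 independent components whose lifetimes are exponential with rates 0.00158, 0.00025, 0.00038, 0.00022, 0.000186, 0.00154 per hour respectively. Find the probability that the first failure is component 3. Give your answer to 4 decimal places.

The time to first failure is exponential with rate Σλ = 0.00158 + 0.00025 + 0.00038 + 0.00022 + 0.000186 + 0.00154 = 0.004156.
P(component 3 first) = λ_3/Σλ = 0.00038/0.004156 ≈ 0.0914.

0.0914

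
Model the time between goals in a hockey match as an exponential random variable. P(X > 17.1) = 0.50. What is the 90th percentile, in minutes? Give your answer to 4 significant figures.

56.80

e^(−λ·17.1) = 0.50 ⇒ λ = −ln(0.50)/17.1 = 0.0405349.
90th percentile: 1 − e^(−λt) = 0.9, t = −ln(0.1)/λ = 56.805 minutes.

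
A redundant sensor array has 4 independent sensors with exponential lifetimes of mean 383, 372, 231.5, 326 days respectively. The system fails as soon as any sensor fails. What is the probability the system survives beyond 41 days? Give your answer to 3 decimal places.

The first failure time is exponential with rate Σλ_i = 1/383 + 1/372 + 1/231.5 + 1/326 = 0.0126863 per day.
P(min > 41) = e^(−0.0126863·41) = e^(−0.52014) ≈ 0.594.

0.594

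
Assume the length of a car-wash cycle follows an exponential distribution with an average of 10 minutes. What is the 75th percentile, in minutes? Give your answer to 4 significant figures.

13.86

The rate is λ = 1/10 = 0.1 per minute.
Set 1 − e^(−λt) = 0.75, so t = −ln(0.25)/λ = 1.3863/0.1 ≈ 13.8629 minutes.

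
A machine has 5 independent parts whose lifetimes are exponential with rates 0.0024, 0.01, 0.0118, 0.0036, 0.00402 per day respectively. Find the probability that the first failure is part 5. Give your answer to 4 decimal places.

The time to first failure is exponential with rate Σλ = 0.0024 + 0.01 + 0.0118 + 0.0036 + 0.00402 = 0.03182.
P(part 5 first) = λ_5/Σλ = 0.00402/0.03182 ≈ 0.1263.

0.1263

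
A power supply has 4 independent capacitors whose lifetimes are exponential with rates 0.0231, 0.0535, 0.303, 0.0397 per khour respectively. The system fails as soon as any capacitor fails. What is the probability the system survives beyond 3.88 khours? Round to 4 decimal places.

The time to first failure is exponential with rate Σλ = 0.0231 + 0.0535 + 0.303 + 0.0397 = 0.4193.
P(min > 3.88) = e^(−0.4193·3.88) = e^(−1.6269) ≈ 0.1965.

0.1965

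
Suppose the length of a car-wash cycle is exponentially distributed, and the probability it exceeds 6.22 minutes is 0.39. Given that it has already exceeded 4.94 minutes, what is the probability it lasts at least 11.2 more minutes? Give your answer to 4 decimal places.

From e^(−λ·6.22) = 0.39, λ = −ln(0.39)/6.22 = 0.151384.
Memoryless: P(X > 4.94+11.2 | X > 4.94) = P(X > 11.2) = e^(−0.151384·11.2) ≈ 0.1835.

0.1835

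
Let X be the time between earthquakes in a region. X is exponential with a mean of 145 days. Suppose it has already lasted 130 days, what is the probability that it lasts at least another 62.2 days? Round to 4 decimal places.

0.6512

The rate is λ = 1/145 = 0.00689655 per day.
P(X > s+t | X > s) = e^(−λ(s+t))/e^(−λs) = e^(−λt), independent of s = 130.
P(X > 62.2) = e^(−0.42897) ≈ 0.6512.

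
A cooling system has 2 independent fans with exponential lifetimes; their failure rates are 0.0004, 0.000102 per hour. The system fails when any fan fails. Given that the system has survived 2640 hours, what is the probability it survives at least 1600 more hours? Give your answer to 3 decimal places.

0.448

Time to first failure ~ Exp(Σλ) with Σλ = 0.000502.
By memorylessness, P(T > 2640+1600 | T > 2640) = P(T > 1600) = e^(−0.000502·1600) ≈ 0.448.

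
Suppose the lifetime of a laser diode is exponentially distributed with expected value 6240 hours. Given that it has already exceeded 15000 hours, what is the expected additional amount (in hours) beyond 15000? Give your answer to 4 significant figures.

The rate is λ = 1/6240 = 0.000160256 per hour.
By memorylessness, the remaining amount past any threshold is again Exp(λ) with mean 1/λ = 6240 hours.

6240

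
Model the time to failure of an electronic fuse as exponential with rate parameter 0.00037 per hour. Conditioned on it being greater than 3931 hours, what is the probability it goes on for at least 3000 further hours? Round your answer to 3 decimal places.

0.330

By the memoryless property, P(X > 3931+3000 | X > 3931) = P(X > 3000).
P(X > 3000) = e^(−1.11) ≈ 0.330.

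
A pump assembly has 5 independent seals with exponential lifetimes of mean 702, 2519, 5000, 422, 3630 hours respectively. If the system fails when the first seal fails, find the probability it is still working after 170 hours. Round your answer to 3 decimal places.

The first failure time is exponential with rate Σλ_i = 1/702 + 1/2519 + 1/5000 + 1/422 + 1/3630 = 0.00466663 per hour.
P(min > 170) = e^(−0.00466663·170) = e^(−0.79333) ≈ 0.452.

0.452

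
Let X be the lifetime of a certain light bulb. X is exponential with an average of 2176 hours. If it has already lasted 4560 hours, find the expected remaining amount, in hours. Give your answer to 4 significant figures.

The rate is λ = 1/2176 = 0.000459559 per hour.
By memorylessness, the remaining amount past any threshold is again Exp(λ) with mean 1/λ = 2176 hours.

2176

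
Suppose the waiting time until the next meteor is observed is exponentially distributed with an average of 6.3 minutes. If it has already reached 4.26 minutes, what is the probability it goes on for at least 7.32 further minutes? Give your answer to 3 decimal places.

0.313

The rate is λ = 1/6.3 = 0.15873 per minute.
By the memoryless property, P(X > 4.26+7.32 | X > 4.26) = P(X > 7.32).
P(X > 7.32) = e^(−1.1619) ≈ 0.313.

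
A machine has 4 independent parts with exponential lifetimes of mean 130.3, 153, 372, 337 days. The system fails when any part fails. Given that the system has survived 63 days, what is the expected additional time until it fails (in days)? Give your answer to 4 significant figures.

50.34

First-failure rate Σλ = 1/130.3 + 1/153 + 1/372 + 1/337 = 0.0198661.
By memorylessness the expected residual is 1/Σλ = 50.3371 days, regardless of the 63 already elapsed.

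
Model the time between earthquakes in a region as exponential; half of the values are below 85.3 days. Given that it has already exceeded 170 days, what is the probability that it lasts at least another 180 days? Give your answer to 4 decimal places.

For an exponential, median = ln(2)/λ, so λ = ln 2 / 85.3 = 0.00812599 per day.
By the memoryless property, P(X > 170+180 | X > 170) = P(X > 180).
P(X > 180) = e^(−1.4627) ≈ 0.2316.

0.2316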